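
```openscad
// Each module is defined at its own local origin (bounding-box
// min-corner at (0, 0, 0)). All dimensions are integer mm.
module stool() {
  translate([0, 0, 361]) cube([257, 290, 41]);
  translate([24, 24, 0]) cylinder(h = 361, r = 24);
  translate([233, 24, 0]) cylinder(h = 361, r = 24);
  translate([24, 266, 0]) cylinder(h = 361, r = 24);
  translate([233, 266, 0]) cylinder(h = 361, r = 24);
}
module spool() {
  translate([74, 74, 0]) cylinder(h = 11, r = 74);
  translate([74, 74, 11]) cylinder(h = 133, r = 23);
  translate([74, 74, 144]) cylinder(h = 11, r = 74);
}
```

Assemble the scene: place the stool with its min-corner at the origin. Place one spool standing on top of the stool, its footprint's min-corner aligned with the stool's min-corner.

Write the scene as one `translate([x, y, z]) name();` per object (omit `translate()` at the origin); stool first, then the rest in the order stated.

stool();
translate([0, 0, 402]) spool();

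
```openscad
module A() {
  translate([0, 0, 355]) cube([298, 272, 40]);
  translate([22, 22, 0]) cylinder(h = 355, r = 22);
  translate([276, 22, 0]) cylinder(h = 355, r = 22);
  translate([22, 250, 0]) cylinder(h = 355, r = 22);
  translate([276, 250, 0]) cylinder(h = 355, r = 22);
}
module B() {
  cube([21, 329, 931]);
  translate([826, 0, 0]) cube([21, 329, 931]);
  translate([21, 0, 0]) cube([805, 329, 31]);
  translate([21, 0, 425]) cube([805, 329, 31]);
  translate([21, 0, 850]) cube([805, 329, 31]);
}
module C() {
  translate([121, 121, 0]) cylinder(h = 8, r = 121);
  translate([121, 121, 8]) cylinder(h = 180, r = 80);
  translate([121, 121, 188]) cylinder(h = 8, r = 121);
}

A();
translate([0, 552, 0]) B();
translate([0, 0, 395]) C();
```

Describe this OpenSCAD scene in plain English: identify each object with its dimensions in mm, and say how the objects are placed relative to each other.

A is a simple wooden stool: a rectangular seat 298 mm (x) by 272 mm (y), 40 mm thick, top face at z = 395 mm, on four round legs, each 44 mm in diameter. The legs rest on z = 0, each leg's axis is inset half a diameter from the nearest pair of seat edges (so the leg's bounding box is flush with the corner).

B is a bookshelf 847 mm wide overall, 329 mm deep and 931 mm tall. The two sides are 21 mm thick vertical panels. 3 horizontal shelves of 31 mm thickness span between the inner faces of the sides; the lowest shelf sits on the floor and shelves are stacked with a clear vertical gap of 394 mm between each pair.

C is a spool: two coaxial disc flanges of radius 121 mm and thickness 8 mm, joined by a core cylinder of radius 80 mm and height 180 mm. The lower flange rests on z = 0 and the three cylinders share a vertical axis.

The bookshelf is on the floor beside the stool on its +y side. The spool is on top of the stool.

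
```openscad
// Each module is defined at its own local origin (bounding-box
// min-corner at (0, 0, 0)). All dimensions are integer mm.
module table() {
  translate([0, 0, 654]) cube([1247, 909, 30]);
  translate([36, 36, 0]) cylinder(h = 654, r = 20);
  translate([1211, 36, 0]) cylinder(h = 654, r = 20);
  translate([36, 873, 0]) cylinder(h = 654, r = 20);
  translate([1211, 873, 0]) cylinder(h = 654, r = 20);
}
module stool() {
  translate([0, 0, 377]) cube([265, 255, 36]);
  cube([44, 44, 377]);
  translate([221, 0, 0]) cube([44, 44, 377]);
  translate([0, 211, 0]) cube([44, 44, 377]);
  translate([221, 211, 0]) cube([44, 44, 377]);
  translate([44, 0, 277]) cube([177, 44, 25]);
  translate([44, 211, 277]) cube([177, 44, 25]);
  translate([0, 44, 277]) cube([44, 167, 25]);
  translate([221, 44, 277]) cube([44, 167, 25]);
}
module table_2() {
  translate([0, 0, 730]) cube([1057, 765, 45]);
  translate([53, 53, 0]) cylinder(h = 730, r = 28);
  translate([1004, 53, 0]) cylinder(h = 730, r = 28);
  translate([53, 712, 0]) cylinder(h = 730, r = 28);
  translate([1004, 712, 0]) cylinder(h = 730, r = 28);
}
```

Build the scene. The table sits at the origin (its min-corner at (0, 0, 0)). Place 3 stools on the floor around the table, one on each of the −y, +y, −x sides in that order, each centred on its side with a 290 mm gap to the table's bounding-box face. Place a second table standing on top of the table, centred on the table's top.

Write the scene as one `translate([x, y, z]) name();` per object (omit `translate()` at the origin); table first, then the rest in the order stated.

table();
translate([491, -545, 0]) stool();
translate([491, 1199, 0]) stool();
translate([-555, 327, 0]) stool();
translate([95, 72, 684]) table_2();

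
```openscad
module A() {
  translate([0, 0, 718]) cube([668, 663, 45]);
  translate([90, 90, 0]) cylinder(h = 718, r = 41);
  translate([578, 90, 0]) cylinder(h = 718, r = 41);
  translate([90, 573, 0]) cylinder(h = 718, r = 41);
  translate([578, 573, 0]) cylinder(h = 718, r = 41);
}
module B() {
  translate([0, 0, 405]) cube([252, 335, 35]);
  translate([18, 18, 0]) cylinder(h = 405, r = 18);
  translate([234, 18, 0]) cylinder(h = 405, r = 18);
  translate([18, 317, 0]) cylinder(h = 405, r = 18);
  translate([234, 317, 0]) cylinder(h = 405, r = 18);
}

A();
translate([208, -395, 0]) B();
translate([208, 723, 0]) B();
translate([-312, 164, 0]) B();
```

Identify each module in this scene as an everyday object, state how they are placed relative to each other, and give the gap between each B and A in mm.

A is a table. B is a stool. Three stools sit around the table at the −y, +y, −x sides. The gap between each stool and the table is 60 mm.

Each stool's nearest face is 60 mm from the table's bounding box.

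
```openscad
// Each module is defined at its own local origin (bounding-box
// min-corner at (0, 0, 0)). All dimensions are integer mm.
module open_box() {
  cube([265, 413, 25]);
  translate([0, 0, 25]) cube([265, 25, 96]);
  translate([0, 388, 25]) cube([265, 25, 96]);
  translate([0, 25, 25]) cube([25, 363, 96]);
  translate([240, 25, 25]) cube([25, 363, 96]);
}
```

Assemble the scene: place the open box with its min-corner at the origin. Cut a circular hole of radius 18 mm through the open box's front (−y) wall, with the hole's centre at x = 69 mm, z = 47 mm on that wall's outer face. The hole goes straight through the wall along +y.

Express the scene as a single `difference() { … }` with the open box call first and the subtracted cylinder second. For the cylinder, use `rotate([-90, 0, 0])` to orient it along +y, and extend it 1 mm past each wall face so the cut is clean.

difference() {
  open_box();
  translate([69, -1, 47]) rotate([-90, 0, 0]) cylinder(h = 27, r = 18);
}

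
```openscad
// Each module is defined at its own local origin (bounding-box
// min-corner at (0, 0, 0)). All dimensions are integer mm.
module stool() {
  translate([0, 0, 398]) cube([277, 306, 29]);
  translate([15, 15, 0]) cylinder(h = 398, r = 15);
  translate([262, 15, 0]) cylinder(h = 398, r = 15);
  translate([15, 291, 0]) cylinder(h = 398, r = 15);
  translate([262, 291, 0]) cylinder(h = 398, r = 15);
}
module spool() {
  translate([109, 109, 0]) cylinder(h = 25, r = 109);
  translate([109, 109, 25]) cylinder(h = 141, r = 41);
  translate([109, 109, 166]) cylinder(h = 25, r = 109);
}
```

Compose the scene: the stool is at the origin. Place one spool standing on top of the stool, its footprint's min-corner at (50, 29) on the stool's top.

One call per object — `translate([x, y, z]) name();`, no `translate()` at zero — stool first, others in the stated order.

stool();
translate([50, 29, 427]) spool();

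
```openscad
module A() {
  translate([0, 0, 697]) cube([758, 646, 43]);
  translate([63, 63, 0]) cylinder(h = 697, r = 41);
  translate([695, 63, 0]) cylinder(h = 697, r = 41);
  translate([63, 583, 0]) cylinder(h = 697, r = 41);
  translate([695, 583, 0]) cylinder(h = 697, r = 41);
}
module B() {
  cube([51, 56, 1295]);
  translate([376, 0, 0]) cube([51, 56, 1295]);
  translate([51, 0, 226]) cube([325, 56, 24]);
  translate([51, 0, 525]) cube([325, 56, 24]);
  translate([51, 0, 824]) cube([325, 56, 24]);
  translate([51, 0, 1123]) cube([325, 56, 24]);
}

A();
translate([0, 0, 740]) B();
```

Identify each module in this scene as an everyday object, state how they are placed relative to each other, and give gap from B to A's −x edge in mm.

The ladder's min-x is at 0; the table's min-x is 0; gap = 0 mm.

A is a table. B is a ladder. The ladder is on top of the table. The gap from the ladder to the table's −x edge is 0 mm.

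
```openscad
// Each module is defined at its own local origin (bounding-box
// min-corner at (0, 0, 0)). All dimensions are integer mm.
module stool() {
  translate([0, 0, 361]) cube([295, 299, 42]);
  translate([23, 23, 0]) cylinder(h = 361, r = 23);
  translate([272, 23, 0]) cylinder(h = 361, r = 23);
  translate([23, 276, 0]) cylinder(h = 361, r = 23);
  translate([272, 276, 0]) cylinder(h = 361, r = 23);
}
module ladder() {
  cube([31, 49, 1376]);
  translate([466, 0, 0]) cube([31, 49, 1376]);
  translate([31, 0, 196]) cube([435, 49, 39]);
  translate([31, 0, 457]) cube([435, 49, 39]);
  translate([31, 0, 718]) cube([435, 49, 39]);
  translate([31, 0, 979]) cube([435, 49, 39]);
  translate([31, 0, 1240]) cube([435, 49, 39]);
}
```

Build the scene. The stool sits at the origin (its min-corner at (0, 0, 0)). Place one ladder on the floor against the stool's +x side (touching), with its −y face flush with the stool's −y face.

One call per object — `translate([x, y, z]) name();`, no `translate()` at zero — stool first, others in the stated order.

stool();
translate([295, 0, 0]) ladder();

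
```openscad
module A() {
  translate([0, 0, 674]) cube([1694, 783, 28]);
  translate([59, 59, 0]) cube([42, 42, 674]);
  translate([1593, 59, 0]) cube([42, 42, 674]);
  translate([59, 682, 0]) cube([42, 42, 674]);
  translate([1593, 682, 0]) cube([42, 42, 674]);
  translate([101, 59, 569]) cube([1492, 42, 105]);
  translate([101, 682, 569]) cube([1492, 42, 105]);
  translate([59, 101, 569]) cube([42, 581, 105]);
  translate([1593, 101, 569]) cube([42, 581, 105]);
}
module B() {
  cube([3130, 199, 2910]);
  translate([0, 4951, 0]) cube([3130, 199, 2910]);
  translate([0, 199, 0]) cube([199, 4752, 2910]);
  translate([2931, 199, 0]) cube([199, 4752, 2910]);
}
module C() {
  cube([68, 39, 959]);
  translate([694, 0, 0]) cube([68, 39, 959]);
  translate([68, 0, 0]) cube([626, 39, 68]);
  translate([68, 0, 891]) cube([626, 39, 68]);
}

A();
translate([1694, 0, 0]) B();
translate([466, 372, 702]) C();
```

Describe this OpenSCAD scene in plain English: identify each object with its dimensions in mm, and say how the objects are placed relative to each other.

A is a table with a 1694×783 mm rectangular top, 28 mm thick, top surface at z = 702 mm, supported by four 42×42 mm square legs, each inset 59 mm from the nearest pair of top edges, running from the floor. Four apron rails, 42 mm thick and 105 mm tall, run between adjacent legs with their top edges flush with the underside of the top and their outer faces flush with the legs' outer faces.

B is a box-shaped house frame (walls only): outside footprint 3130×5150 mm, wall height 2910 mm, wall thickness 199 mm. The two y-facing walls run the full x-width; the two x-facing walls fit between the inner faces of the y-facing walls.

C is a rectangular picture frame lying in the x–z plane (depth along y). The opening is 626 mm wide (x) by 823 mm tall (z), surrounded by a border 68 mm wide on all four sides. The frame is 39 mm deep and is made of two full-height vertical stiles with two horizontal rails fitted between them.

The house frame is against the table's +x side, with their −y faces flush. The picture frame is on top of the table, centred.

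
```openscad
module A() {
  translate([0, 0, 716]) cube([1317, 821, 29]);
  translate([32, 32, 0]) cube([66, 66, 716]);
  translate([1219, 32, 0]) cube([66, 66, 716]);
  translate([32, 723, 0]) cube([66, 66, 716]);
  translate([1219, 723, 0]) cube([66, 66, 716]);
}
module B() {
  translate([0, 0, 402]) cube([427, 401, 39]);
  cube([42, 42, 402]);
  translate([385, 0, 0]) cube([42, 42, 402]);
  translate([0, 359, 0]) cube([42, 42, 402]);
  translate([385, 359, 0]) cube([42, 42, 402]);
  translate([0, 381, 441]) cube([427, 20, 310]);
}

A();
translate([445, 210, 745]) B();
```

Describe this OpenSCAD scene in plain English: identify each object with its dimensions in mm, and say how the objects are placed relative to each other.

A is a table with a 1317×821 mm rectangular top, 29 mm thick, top surface at z = 745 mm, supported by four 66×66 mm square legs, each inset 32 mm from the nearest pair of top edges, running from the floor.

B is a chair: 427×401 mm seat, 39 mm thick, top at z = 441 mm, on four 42 mm square corner legs flush with the seat edges. A 20 mm thick backrest slab spans the full seat width, extending 310 mm above the seat top, its back face flush with the seat's +y edge.

The chair is on top of the table, centred.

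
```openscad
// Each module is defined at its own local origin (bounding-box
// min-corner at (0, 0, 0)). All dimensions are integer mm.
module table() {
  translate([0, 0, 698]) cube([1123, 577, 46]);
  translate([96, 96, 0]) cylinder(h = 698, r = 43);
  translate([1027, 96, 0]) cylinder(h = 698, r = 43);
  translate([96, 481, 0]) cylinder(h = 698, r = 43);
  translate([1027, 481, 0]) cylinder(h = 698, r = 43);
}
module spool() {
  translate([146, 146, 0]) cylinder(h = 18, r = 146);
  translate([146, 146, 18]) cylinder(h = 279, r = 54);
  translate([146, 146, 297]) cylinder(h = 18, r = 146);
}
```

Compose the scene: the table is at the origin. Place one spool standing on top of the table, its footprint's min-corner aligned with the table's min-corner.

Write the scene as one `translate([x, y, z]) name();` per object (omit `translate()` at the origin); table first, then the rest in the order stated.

table();
translate([0, 0, 744]) spool();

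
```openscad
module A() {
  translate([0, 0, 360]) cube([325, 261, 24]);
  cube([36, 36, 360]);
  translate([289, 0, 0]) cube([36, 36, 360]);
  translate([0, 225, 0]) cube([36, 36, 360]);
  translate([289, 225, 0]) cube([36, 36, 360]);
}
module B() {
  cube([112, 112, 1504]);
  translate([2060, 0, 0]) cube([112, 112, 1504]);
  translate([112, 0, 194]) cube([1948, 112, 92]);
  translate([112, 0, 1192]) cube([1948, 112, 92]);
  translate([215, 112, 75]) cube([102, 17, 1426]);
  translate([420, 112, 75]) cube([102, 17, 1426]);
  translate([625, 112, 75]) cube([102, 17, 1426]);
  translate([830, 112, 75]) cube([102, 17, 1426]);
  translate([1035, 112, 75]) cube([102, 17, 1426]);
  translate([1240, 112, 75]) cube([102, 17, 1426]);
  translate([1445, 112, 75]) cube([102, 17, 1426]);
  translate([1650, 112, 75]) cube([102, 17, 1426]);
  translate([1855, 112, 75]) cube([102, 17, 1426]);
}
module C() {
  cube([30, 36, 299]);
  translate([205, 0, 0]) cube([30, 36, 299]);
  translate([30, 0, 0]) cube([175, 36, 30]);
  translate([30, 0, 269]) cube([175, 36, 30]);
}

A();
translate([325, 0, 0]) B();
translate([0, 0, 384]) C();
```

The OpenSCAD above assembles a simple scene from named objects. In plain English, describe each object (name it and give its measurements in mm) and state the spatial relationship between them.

A is a four-legged stool. The seat is 325×261 mm, 24 mm thick, top at z = 384 mm. It stands on four square legs, each 36×36 mm in cross-section, from z = 0 to the seat underside, each flush with a corner of the seat.

B is a fence section. Two 112×112 mm posts, 1504 mm tall, stand on the floor with a clear span of 1948 mm between their inner faces. Two horizontal rails of 112×92 mm section span the gap between the posts with their undersides at z = 194 mm and z = 1192 mm, flush with the posts' −y face. 9 pickets, each 102 mm wide, 17 mm thick and 1426 mm tall, are fixed to the +y face of the rails with their bottoms at z = 75 mm, evenly spaced across the span with equal gaps (rounded down to the nearest mm) at the −x end and between each pair — any rounding remainder accumulates at the +x end.

C is a picture frame with a 175×239 mm rectangular opening (x by z) and a uniform 30 mm border on every side. Frame depth is 36 mm along y. It is built from two vertical stiles running the full outside height and two horizontal rails spanning the gap between the stiles.

The fence section is against the stool's +x side, with their −y faces flush. The picture frame is on top of the stool.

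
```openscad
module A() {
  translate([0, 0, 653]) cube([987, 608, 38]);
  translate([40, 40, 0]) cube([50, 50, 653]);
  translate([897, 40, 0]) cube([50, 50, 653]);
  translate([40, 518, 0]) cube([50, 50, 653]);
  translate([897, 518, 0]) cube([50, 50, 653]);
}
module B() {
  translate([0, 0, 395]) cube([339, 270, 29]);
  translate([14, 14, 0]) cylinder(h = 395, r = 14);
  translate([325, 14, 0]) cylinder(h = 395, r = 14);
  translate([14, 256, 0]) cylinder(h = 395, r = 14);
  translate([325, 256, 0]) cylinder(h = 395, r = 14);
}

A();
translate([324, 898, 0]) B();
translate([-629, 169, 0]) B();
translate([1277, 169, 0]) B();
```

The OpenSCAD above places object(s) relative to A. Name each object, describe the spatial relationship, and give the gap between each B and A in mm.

A is a table. B is a stool. Three stools sit around the table at the +y, −x, +x sides. The gap between each stool and the table is 290 mm.

Each stool's nearest face is 290 mm from the table's bounding box.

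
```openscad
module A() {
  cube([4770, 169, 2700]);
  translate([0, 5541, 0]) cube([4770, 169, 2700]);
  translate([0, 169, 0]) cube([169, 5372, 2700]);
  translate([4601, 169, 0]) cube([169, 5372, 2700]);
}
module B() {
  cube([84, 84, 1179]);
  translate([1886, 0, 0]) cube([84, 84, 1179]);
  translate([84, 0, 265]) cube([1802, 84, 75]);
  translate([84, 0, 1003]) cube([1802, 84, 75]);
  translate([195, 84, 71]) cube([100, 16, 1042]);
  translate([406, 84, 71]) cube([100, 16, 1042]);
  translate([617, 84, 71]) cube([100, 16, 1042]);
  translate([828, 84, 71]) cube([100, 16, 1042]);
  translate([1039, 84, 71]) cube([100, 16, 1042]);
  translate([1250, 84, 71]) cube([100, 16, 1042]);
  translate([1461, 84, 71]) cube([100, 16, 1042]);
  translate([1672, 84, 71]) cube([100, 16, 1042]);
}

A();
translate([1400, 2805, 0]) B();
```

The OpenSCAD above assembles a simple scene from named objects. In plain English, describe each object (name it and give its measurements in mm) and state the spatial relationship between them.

A is the wall frame of a small rectangular building: four walls, each 2700 mm tall and 169 mm thick, enclosing a footprint 4770 mm (x) by 5710 mm (y) outside-to-outside, with no floor or roof. The front and back walls (the −y and +y sides) span the full width; the two side walls fit between them.

B is a fence section. Two 84×84 mm posts, 1179 mm tall, stand on the floor with a clear span of 1802 mm between their inner faces. Two horizontal rails of 84×75 mm section span the gap between the posts with their undersides at z = 265 mm and z = 1003 mm, flush with the posts' −y face. 8 pickets, each 100 mm wide, 16 mm thick and 1042 mm tall, are fixed to the +y face of the rails with their bottoms at z = 71 mm, evenly spaced across the span with equal gaps (rounded down to the nearest mm) at the −x end and between each pair — any rounding remainder accumulates at the +x end.

The fence section sits inside the house frame, centred.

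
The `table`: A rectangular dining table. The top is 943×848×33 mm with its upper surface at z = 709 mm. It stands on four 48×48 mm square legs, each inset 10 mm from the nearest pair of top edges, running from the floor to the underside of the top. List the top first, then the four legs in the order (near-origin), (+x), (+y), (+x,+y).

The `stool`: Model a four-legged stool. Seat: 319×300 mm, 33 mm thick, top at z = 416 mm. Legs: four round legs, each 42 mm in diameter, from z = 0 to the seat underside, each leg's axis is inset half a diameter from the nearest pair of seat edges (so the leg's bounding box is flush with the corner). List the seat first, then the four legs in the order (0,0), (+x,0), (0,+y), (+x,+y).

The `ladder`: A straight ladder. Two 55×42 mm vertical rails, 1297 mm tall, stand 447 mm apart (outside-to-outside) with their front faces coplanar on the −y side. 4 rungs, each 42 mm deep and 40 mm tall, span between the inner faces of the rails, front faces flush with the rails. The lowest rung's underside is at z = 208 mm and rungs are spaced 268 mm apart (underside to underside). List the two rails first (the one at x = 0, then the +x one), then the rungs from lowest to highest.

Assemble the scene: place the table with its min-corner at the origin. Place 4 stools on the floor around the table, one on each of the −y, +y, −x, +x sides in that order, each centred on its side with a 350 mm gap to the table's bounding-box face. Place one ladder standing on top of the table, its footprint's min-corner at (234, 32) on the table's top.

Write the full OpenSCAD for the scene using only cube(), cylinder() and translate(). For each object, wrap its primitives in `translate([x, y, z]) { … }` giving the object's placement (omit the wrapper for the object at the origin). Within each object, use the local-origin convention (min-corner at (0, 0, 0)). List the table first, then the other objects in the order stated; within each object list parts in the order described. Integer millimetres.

translate([0, 0, 676]) cube([943, 848, 33]);
translate([10, 10, 0]) cube([48, 48, 676]);
translate([885, 10, 0]) cube([48, 48, 676]);
translate([10, 790, 0]) cube([48, 48, 676]);
translate([885, 790, 0]) cube([48, 48, 676]);
translate([312, -650, 0]) {
  translate([0, 0, 383]) cube([319, 300, 33]);
  translate([21, 21, 0]) cylinder(h = 383, r = 21);
  translate([298, 21, 0]) cylinder(h = 383, r = 21);
  translate([21, 279, 0]) cylinder(h = 383, r = 21);
  translate([298, 279, 0]) cylinder(h = 383, r = 21);
}
translate([312, 1198, 0]) {
  translate([0, 0, 383]) cube([319, 300, 33]);
  translate([21, 21, 0]) cylinder(h = 383, r = 21);
  translate([298, 21, 0]) cylinder(h = 383, r = 21);
  translate([21, 279, 0]) cylinder(h = 383, r = 21);
  translate([298, 279, 0]) cylinder(h = 383, r = 21);
}
translate([-669, 274, 0]) {
  translate([0, 0, 383]) cube([319, 300, 33]);
  translate([21, 21, 0]) cylinder(h = 383, r = 21);
  translate([298, 21, 0]) cylinder(h = 383, r = 21);
  translate([21, 279, 0]) cylinder(h = 383, r = 21);
  translate([298, 279, 0]) cylinder(h = 383, r = 21);
}
translate([1293, 274, 0]) {
  translate([0, 0, 383]) cube([319, 300, 33]);
  translate([21, 21, 0]) cylinder(h = 383, r = 21);
  translate([298, 21, 0]) cylinder(h = 383, r = 21);
  translate([21, 279, 0]) cylinder(h = 383, r = 21);
  translate([298, 279, 0]) cylinder(h = 383, r = 21);
}
translate([234, 32, 709]) {
  cube([55, 42, 1297]);
  translate([392, 0, 0]) cube([55, 42, 1297]);
  translate([55, 0, 208]) cube([337, 42, 40]);
  translate([55, 0, 476]) cube([337, 42, 40]);
  translate([55, 0, 744]) cube([337, 42, 40]);
  translate([55, 0, 1012]) cube([337, 42, 40]);
}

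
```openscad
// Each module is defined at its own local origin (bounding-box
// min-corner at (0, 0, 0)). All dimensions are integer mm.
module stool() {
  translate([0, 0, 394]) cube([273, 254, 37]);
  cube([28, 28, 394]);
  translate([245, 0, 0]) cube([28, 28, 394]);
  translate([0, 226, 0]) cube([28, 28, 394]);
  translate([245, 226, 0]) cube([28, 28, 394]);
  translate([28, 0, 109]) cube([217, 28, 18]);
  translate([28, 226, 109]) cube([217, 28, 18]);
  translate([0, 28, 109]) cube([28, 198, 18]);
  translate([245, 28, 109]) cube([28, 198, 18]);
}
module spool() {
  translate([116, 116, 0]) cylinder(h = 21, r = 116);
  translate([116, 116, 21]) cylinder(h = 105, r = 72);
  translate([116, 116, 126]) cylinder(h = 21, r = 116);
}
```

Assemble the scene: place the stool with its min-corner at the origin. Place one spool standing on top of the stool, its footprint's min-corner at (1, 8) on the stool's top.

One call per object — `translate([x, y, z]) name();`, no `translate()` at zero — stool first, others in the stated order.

stool();
translate([1, 8, 431]) spool();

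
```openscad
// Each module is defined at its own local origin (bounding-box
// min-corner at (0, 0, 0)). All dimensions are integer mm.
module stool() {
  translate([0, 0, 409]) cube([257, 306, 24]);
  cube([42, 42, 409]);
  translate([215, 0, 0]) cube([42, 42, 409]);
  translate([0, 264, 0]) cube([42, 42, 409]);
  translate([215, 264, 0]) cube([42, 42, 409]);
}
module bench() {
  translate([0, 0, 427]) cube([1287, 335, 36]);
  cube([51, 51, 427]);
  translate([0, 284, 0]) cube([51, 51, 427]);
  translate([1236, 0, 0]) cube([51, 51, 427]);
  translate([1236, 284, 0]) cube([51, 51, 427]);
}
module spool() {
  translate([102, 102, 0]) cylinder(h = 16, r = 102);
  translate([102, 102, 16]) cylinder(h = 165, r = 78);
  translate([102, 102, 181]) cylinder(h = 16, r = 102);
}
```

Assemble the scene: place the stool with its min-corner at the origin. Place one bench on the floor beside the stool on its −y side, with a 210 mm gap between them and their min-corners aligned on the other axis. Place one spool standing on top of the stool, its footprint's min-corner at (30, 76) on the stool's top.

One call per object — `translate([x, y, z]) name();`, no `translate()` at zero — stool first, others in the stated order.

stool();
translate([0, -545, 0]) bench();
translate([30, 76, 433]) spool();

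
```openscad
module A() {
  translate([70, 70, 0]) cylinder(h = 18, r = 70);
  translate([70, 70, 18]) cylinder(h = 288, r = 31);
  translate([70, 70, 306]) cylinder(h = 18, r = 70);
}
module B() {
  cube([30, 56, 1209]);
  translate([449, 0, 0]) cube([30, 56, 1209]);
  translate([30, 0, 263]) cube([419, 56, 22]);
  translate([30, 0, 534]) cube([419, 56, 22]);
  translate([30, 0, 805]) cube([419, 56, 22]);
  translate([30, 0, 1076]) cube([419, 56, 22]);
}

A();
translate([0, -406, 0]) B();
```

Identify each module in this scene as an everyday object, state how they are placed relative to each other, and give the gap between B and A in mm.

The ladder's nearest face is 350 mm from the spool's −y face.

A is a spool. B is a ladder. The ladder is on the floor beside the spool on its −y side. The gap between the ladder and the spool is 350 mm.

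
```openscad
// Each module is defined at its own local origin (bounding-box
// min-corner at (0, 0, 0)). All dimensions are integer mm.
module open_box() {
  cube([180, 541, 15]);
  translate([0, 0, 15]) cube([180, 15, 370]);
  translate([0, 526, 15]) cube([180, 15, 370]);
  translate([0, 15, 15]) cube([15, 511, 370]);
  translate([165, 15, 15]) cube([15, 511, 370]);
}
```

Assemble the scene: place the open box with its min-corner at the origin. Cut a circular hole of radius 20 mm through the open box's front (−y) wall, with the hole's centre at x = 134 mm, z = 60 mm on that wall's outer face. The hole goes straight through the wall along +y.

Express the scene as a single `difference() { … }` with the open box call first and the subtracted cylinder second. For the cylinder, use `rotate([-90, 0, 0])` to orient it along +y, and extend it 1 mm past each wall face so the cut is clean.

difference() {
  open_box();
  translate([134, -1, 60]) rotate([-90, 0, 0]) cylinder(h = 17, r = 20);
}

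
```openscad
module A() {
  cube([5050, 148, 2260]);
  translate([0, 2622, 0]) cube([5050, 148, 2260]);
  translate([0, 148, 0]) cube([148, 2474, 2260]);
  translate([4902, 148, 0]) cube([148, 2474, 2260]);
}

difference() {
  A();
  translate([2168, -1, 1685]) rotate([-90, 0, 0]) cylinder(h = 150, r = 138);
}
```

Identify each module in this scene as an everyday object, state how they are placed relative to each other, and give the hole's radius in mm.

A is a house frame. The house frame has a circular hole through its front wall. The hole's radius is 138 mm.

The subtracted cylinder has r = 138 mm.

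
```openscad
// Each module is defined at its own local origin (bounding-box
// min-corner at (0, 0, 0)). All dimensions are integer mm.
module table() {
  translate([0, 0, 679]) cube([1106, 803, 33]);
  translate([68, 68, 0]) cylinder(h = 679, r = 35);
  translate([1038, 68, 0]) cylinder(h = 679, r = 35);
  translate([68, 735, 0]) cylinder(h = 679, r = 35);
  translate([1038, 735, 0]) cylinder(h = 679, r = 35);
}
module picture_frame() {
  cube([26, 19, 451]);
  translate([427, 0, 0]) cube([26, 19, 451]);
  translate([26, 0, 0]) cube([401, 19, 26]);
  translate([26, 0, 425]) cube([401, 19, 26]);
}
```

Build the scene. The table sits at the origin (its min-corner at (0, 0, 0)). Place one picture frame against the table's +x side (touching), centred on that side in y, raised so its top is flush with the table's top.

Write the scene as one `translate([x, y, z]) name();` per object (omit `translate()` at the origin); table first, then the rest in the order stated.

table();
translate([1106, 392, 261]) picture_frame();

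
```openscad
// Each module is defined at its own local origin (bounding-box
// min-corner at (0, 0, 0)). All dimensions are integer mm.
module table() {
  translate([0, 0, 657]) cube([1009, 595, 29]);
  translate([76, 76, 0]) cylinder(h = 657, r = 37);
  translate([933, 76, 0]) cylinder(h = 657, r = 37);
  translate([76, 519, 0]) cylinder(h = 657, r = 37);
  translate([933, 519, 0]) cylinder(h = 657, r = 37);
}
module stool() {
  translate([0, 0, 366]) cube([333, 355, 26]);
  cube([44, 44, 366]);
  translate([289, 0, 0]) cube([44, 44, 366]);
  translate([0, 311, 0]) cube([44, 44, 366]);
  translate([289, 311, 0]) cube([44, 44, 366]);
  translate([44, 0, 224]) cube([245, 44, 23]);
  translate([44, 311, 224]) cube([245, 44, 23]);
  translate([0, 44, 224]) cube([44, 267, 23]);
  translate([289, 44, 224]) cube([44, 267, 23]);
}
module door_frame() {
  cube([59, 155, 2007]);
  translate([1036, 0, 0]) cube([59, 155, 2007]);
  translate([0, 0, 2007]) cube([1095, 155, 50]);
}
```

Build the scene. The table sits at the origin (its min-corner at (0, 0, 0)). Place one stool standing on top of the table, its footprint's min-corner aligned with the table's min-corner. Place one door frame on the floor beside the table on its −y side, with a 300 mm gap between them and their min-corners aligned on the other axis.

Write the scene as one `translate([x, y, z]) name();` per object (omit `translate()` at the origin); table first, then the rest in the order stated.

table();
translate([0, 0, 686]) stool();
translate([0, -455, 0]) door_frame();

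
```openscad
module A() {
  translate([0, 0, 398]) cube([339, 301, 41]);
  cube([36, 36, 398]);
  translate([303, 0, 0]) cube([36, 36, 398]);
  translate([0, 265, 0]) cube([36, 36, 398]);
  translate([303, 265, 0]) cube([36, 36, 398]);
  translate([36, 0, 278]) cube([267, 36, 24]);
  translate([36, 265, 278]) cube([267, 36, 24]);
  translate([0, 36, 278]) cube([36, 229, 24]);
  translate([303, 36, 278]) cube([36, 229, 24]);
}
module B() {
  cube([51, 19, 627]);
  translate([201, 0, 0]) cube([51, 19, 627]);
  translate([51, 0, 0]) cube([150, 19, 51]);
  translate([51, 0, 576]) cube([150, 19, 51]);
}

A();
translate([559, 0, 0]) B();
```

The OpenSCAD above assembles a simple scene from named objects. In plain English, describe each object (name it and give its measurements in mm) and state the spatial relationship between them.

A is a four-legged stool. The seat is 339×301 mm, 41 mm thick, top at z = 439 mm. It stands on four square legs, each 36×36 mm in cross-section, from z = 0 to the seat underside, each flush with a corner of the seat. Four stretchers, 36 mm wide and 24 mm tall, connect adjacent legs with their undersides at z = 278 mm, each running between the inner faces of the legs it joins and aligned with the legs' outer faces on the other axis.

B is a rectangular picture frame lying in the x–z plane (depth along y). The opening is 150 mm wide (x) by 525 mm tall (z), surrounded by a border 51 mm wide on all four sides. The frame is 19 mm deep and is made of two full-height vertical stiles with two horizontal rails fitted between them.

The picture frame is on the floor beside the stool on its +x side.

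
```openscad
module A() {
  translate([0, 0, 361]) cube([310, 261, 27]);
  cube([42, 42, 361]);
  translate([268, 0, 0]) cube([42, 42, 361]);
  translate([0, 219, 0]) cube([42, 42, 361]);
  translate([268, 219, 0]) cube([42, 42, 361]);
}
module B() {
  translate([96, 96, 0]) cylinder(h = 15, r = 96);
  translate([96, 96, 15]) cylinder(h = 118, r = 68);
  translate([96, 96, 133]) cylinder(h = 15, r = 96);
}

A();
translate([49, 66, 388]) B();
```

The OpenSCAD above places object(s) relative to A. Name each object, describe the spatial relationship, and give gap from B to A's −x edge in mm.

The spool's min-x is at 49; the stool's min-x is 0; gap = 49 mm.

A is a stool. B is a spool. The spool is on top of the stool. The gap from the spool to the stool's −x edge is 49 mm.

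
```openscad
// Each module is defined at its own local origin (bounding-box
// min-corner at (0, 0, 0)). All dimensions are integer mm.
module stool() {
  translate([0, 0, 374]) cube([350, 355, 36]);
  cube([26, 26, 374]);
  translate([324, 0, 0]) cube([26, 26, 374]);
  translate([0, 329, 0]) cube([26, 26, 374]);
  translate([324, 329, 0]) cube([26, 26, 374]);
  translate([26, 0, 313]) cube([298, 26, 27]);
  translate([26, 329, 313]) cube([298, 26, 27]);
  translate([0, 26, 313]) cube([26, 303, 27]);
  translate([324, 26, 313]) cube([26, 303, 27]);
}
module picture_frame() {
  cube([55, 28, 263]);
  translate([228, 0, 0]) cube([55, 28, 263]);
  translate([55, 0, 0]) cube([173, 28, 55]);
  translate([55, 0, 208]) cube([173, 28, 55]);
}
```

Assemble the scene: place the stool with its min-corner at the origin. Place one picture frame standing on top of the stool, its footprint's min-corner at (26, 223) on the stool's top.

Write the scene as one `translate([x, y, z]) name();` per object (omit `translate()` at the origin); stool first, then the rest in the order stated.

stool();
translate([26, 223, 410]) picture_frame();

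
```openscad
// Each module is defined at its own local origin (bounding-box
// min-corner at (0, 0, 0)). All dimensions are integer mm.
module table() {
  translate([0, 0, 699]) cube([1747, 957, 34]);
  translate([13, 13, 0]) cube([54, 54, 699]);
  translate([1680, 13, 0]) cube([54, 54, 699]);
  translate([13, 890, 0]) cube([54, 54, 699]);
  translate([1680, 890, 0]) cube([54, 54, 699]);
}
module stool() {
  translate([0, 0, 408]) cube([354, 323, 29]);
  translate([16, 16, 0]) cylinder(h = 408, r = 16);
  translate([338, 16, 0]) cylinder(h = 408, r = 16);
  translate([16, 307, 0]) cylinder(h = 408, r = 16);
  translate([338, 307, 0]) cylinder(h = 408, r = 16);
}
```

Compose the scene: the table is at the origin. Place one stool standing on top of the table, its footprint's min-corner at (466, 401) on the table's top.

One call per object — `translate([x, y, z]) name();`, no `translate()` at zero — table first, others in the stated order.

table();
translate([466, 401, 733]) stool();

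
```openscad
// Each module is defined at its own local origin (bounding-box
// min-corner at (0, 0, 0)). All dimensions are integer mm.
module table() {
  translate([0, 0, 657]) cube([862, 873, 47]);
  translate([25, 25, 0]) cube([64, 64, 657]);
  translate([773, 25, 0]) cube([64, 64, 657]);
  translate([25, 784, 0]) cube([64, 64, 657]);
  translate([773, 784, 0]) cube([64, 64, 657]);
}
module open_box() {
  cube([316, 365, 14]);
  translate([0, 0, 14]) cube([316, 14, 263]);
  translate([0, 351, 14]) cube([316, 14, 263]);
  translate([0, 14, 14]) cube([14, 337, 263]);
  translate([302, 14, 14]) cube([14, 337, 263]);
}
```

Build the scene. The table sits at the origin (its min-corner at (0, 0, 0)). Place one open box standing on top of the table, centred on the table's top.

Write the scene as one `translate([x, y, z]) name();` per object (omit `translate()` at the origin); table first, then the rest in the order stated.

table();
translate([273, 254, 704]) open_box();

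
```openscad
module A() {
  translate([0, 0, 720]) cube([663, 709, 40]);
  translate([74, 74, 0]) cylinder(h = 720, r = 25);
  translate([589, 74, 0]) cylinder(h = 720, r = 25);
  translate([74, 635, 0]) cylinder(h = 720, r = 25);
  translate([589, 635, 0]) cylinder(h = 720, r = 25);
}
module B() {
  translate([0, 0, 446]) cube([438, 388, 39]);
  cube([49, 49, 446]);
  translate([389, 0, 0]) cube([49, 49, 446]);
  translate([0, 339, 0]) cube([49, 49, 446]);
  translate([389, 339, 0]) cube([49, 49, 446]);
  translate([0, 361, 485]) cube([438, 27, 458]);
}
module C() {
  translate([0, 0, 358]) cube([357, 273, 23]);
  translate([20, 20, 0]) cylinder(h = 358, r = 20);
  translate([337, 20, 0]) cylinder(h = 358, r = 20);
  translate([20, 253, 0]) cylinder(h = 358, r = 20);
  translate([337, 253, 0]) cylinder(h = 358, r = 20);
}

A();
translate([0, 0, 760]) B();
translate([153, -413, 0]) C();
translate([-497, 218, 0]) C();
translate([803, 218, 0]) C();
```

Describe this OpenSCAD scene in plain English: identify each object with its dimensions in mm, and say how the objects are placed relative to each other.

A is a table: top 663 mm (x) × 709 mm (y), 40 mm thick, upper face at z = 760 mm, on four round legs of 50 mm diameter, each leg's bounding box inset 49 mm from the nearest pair of top edges, running from z = 0 to the bottom of the top.

B is a chair. The seat is a 438×388×39 mm slab with its top at z = 485 mm, on four 49×49 mm corner legs (flush with the seat edges, standing on z = 0). A flat backrest 27 mm thick, 458 mm tall, spans the full seat width and rises from the seat top along its +y edge, rear face flush with the rear of the seat.

C is a four-legged stool. The seat is 357×273 mm, 23 mm thick, top at z = 381 mm. It stands on four round legs, each 40 mm in diameter, from z = 0 to the seat underside, each leg's axis is inset half a diameter from the nearest pair of seat edges (so the leg's bounding box is flush with the corner).

The chair is on top of the table. Three stools sit around the table at the −y, −x, +x sides.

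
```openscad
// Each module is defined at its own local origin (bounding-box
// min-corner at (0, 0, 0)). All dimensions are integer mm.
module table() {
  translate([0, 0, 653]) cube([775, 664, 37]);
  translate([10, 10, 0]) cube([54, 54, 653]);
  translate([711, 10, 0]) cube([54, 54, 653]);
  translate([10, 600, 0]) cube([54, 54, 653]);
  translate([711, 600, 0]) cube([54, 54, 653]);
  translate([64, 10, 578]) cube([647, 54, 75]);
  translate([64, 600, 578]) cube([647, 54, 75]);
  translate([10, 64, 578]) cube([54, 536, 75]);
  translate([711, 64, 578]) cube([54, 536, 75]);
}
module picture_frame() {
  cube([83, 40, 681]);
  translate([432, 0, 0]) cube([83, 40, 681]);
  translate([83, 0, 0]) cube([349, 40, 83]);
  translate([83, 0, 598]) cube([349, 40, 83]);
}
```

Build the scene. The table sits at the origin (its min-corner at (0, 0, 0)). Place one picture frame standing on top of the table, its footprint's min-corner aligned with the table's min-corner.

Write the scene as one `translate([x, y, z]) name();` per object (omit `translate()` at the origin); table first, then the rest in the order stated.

table();
translate([0, 0, 690]) picture_frame();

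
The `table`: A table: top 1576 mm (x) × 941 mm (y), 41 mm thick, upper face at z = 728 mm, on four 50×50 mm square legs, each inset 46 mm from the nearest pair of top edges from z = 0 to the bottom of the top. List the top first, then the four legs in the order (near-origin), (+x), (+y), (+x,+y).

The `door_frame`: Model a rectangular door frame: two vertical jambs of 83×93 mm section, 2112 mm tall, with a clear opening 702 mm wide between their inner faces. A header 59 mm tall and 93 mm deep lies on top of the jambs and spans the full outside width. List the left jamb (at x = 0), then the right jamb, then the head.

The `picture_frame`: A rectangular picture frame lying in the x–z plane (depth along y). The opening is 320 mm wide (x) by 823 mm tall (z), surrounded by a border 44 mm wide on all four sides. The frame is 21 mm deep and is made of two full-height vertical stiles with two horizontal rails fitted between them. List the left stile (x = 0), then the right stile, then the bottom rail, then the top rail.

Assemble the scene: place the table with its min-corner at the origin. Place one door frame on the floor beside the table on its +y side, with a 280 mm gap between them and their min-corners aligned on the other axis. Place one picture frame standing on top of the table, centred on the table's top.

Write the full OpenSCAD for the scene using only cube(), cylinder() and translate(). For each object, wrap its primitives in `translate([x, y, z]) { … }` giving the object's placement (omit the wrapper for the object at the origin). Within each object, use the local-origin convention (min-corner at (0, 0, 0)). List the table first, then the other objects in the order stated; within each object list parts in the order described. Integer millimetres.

translate([0, 0, 687]) cube([1576, 941, 41]);
translate([46, 46, 0]) cube([50, 50, 687]);
translate([1480, 46, 0]) cube([50, 50, 687]);
translate([46, 845, 0]) cube([50, 50, 687]);
translate([1480, 845, 0]) cube([50, 50, 687]);
translate([0, 1221, 0]) {
  cube([83, 93, 2112]);
  translate([785, 0, 0]) cube([83, 93, 2112]);
  translate([0, 0, 2112]) cube([868, 93, 59]);
}
translate([584, 460, 728]) {
  cube([44, 21, 911]);
  translate([364, 0, 0]) cube([44, 21, 911]);
  translate([44, 0, 0]) cube([320, 21, 44]);
  translate([44, 0, 867]) cube([320, 21, 44]);
}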